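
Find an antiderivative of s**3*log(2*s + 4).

s**4*log(2*s + 4)/4 - s**4/16 + s**3/6 - s**2/2 + 2*s - 4*log(s + 2) + C

Use integration by parts with u = log(2*s + 4), dv = s**3 ds.
Then du = 2/(2*s + 4) ds and v = s**4/4.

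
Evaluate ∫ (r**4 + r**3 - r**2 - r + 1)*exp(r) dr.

(r**4 - 3*r**3 + 8*r**2 - 17*r + 18)*exp(r) + C

Use integration by parts with u = r**4 + r**3 - r**2 - r + 1, dv = exp(r) dr, so v = exp(r).
Apply parts 4 times (tabular method): alternate signs, differentiate u down to 0, integrate dv up.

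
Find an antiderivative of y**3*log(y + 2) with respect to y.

y**4*log(y + 2)/4 - y**4/16 + y**3/6 - y**2/2 + 2*y - 4*log(y + 2) + C

Use integration by parts with u = log(y + 2), dv = y**3 dy.
Then du = 1/(y + 2) dy and v = y**4/4.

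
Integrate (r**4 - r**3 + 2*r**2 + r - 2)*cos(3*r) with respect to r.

Use integration by parts with u = r**4 - r**3 + 2*r**2 + r - 2, dv = cos(3*r) dr, so v = sin(3*r)/3.
Apply parts 4 times (tabular method): alternate signs, differentiate u down to 0, integrate dv up.

r**4*sin(3*r)/3 - r**3*sin(3*r)/3 + 4*r**3*cos(3*r)/9 + 2*r**2*sin(3*r)/9 - r**2*cos(3*r)/3 + 5*r*sin(3*r)/9 + 4*r*cos(3*r)/27 - 58*sin(3*r)/81 + 5*cos(3*r)/27 + C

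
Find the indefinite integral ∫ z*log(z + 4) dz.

z**2*log(z + 4)/2 - z**2/4 + 2*z - 8*log(z + 4) + C

Use integration by parts with u = log(z + 4), dv = z dz.
Then du = 1/(z + 4) dz and v = z**2/2.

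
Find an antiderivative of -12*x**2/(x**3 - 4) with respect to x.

-4*log(x**3 - 4) + C

Let u = x**3 - 4, so du = (3*x**2) dx.
Rewriting, the integral becomes -4·∫ 1/u du = -4·log(u).
Substituting back, u = x**3 - 4.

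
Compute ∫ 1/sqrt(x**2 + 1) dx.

Substitute x = tan(θ), so dx = sec(θ)^2 dθ and the radical becomes sqrt(x**2 + 1) = sec(θ) by the Pythagorean identity.
Integrate the resulting trig expression in θ, then back-substitute tan(θ) = x, sec(θ) = sqrt(x**2 + 1) (absorbing any constant into C).

log(x + sqrt(x**2 + 1)) + C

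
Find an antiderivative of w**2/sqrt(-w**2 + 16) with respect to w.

Substitute w = 4·sin(θ), so dw = 4·cos(θ) dθ and the radical becomes sqrt(-w**2 + 16) = 4·cos(θ) by the Pythagorean identity.
Integrate the resulting trig expression in θ, then back-substitute θ = asin(w/4), sin(θ) = w/4, cos(θ) = sqrt(-w**2 + 16)/4 (absorbing any constant into C).

-w*sqrt(-w**2 + 16)/2 + 8*asin(w/4) + C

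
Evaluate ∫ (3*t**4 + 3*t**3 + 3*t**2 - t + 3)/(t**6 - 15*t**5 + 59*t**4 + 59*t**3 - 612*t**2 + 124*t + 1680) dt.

8375*log(t - 7)/1944 - 2323*log(t - 5)/196 + 1007*log(t - 4)/108 - 351*log(t - 3)/200 - 29959*log(t + 2)/1190700 - 41/(1890*t + 3780) + C

Factor the denominator: (t - 7)*(t - 5)*(t - 4)*(t - 3)*(t + 2)**2.
Partial-fraction decomposition: -29959/(1190700*(t + 2)) + 41/(1890*(t + 2)**2) - 351/(200*(t - 3)) + 1007/(108*(t - 4)) - 2323/(196*(t - 5)) + 8375/(1944*(t - 7)).
Integrate each term; A/(t−a) gives A·log|t−a|; A/(t−a)² gives −A/(t−a).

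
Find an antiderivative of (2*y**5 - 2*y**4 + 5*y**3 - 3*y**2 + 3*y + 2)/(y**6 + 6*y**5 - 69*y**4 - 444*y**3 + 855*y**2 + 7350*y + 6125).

30403*log(y - 7)/32256 - 5567*log(y - 5)/14400 - 13*log(y + 1)/4608 - 123083*log(y + 5)/14400 + 40297*log(y + 7)/4032 - 8213/(960*y + 4800) + C

Factor the denominator: (y - 7)*(y - 5)*(y + 1)*(y + 5)**2*(y + 7).
Partial-fraction decomposition: 40297/(4032*(y + 7)) - 123083/(14400*(y + 5)) + 8213/(960*(y + 5)**2) - 13/(4608*(y + 1)) - 5567/(14400*(y - 5)) + 30403/(32256*(y - 7)).
Integrate each term; A/(y−a) gives A·log|y−a|; A/(y−a)² gives −A/(y−a).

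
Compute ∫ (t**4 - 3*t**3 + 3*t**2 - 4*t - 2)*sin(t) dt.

-t**4*cos(t) + 4*t**3*sin(t) + 3*t**3*cos(t) - 9*t**2*sin(t) + 9*t**2*cos(t) - 18*t*sin(t) - 14*t*cos(t) + 14*sin(t) - 16*cos(t) + C

Use integration by parts with u = t**4 - 3*t**3 + 3*t**2 - 4*t - 2, dv = sin(t) dt, so v = -cos(t).
Apply parts 4 times (tabular method): alternate signs, differentiate u down to 0, integrate dv up.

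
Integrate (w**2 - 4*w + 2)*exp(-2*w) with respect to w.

(-2*w**2 + 6*w - 1)*exp(-2*w)/4 + C

Use integration by parts with u = w**2 - 4*w + 2, dv = exp(-2*w) dw, so v = -exp(-2*w)/2.
Apply parts 2 times (tabular method): alternate signs, differentiate u down to 0, integrate dv up.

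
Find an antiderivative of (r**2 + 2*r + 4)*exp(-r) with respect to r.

Use integration by parts with u = r**2 + 2*r + 4, dv = exp(-r) dr, so v = -exp(-r).
Apply parts 2 times (tabular method): alternate signs, differentiate u down to 0, integrate dv up.

(-r**2 - 4*r - 8)*exp(-r) + C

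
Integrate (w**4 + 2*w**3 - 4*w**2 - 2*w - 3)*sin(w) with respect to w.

Use integration by parts with u = w**4 + 2*w**3 - 4*w**2 - 2*w - 3, dv = sin(w) dw, so v = -cos(w).
Apply parts 4 times (tabular method): alternate signs, differentiate u down to 0, integrate dv up.

-w**4*cos(w) + 4*w**3*sin(w) - 2*w**3*cos(w) + 6*w**2*sin(w) + 16*w**2*cos(w) - 32*w*sin(w) + 14*w*cos(w) - 14*sin(w) - 29*cos(w) + C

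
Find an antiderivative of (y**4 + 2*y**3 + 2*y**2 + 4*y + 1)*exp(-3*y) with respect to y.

(-27*y**4 - 90*y**3 - 144*y**2 - 204*y - 95)*exp(-3*y)/81 + C

Use integration by parts with u = y**4 + 2*y**3 + 2*y**2 + 4*y + 1, dv = exp(-3*y) dy, so v = -exp(-3*y)/3.
Apply parts 4 times (tabular method): alternate signs, differentiate u down to 0, integrate dv up.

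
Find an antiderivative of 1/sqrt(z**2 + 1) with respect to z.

Substitute z = tan(θ), so dz = sec(θ)^2 dθ and the radical becomes sqrt(z**2 + 1) = sec(θ) by the Pythagorean identity.
Integrate the resulting trig expression in θ, then back-substitute tan(θ) = z, sec(θ) = sqrt(z**2 + 1) (absorbing any constant into C).

log(z + sqrt(z**2 + 1)) + C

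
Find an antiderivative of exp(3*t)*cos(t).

exp(3*t)*sin(t)/10 + 3*exp(3*t)*cos(t)/10 + C

Let I denote the integral. Integrate by parts with u = cos(t), dv = exp(3*t) dt, so v = exp(3*t)/3: I = exp(3*t)*cos(t)/3 + (1/3)·∫ exp(3*t)*sin(t) dt.
Apply parts again with u = sin(t), dv = exp(3*t) dt: ∫ exp(3*t)*sin(t) dt = exp(3*t)*sin(t)/3 − (1/3)·I. Substituting back brings back I: I = exp(3*t)*sin(t)/9 + exp(3*t)*cos(t)/3 − (1/9)·I.
Solving for I: (1 + 1/9)·I equals the remaining terms, so I = (9/10)·(exp(3*t)*sin(t)/9 + exp(3*t)*cos(t)/3).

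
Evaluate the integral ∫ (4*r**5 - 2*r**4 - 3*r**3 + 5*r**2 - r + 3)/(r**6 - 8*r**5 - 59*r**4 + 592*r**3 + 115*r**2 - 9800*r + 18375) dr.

10273*log(r - 7)/448 - 93077*log(r - 5)/4800 - 387*log(r - 3)/640 - 2207*log(r + 5)/3200 + 11791*log(r + 7)/6720 + 1833/(80*r - 400) + C

Factor the denominator: (r - 7)*(r - 5)**2*(r - 3)*(r + 5)*(r + 7).
Partial-fraction decomposition: 11791/(6720*(r + 7)) - 2207/(3200*(r + 5)) - 387/(640*(r - 3)) - 93077/(4800*(r - 5)) - 1833/(80*(r - 5)**2) + 10273/(448*(r - 7)).
Integrate each term; A/(r−a) gives A·log|r−a|; A/(r−a)² gives −A/(r−a).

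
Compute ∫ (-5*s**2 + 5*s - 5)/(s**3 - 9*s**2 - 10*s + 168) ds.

-215*log(s - 7)/11 + 31*log(s - 6)/2 - 21*log(s + 4)/22 + C

Factor the denominator: (s - 7)*(s - 6)*(s + 4).
Partial-fraction decomposition: -21/(22*(s + 4)) + 31/(2*(s - 6)) - 215/(11*(s - 7)).
Integrate each term: A/(s−a) contributes A·log|s−a|.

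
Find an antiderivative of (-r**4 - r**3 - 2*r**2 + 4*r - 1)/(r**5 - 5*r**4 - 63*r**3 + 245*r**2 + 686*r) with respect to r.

Factor the denominator: r*(r - 7)**2*(r + 2)*(r + 7).
Partial-fraction decomposition: -437/(1372*(r + 7)) + 5/(162*(r + 2)) - 79003/(111132*(r - 7)) - 2815/(882*(r - 7)**2) - 1/(686*r).
Integrate each term; A/(r−a) gives A·log|r−a|; A/(r−a)² gives −A/(r−a).

-log(r)/686 - 79003*log(r - 7)/111132 + 5*log(r + 2)/162 - 437*log(r + 7)/1372 + 2815/(882*r - 6174) + C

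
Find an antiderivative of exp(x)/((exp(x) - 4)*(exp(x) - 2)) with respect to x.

log(exp(x) - 4)/2 - log(exp(x) - 2)/2 + C

Let u = e^x, du = e^x dx.
The integral becomes ∫ du/((u-2)(u-4)); decompose into partial fractions.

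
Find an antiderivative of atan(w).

Use integration by parts with u = arctan(w), dv = dw.
Then du = 1/(w**2 + 1) dw.

w*atan(w) - log(w**2 + 1)/2 + C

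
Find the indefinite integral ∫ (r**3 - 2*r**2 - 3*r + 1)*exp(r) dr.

Use integration by parts with u = r**3 - 2*r**2 - 3*r + 1, dv = exp(r) dr, so v = exp(r).
Apply parts 3 times (tabular method): alternate signs, differentiate u down to 0, integrate dv up.

(r**3 - 5*r**2 + 7*r - 6)*exp(r) + C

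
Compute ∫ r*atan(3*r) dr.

r**2*atan(3*r)/2 - r/6 + atan(3*r)/18 + C

Use integration by parts with u = arctan(3*r), dv = r dr.
Then du = 3/(9*r**2 + 1) dr.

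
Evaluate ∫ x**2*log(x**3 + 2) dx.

x**3*log(x**3 + 2)/3 - x**3/3 + 2*log(x**3 + 2)/3 + C

Let u = x**3 + 2, so du = (3*x**2) dx.
The integral becomes (1/3)·∫ log(u) du; integrate by parts with u′=log(u), dv′=du.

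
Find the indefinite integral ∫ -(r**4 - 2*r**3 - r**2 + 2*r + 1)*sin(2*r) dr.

Use integration by parts with u = r**4 - 2*r**3 - r**2 + 2*r + 1, dv = -sin(2*r) dr, so v = cos(2*r)/2.
Apply parts 4 times (tabular method): alternate signs, differentiate u down to 0, integrate dv up.

r**4*cos(2*r)/2 - r**3*sin(2*r) - r**3*cos(2*r) + 3*r**2*sin(2*r)/2 - 2*r**2*cos(2*r) + 2*r*sin(2*r) + 5*r*cos(2*r)/2 - 5*sin(2*r)/4 + 3*cos(2*r)/2 + C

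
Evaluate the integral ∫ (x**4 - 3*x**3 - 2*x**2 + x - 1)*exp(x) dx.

Use integration by parts with u = x**4 - 3*x**3 - 2*x**2 + x - 1, dv = exp(x) dx, so v = exp(x).
Apply parts 4 times (tabular method): alternate signs, differentiate u down to 0, integrate dv up.

(x**4 - 7*x**3 + 19*x**2 - 37*x + 36)*exp(x) + C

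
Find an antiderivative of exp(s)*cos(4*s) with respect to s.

4*exp(s)*sin(4*s)/17 + exp(s)*cos(4*s)/17 + C

Let I denote the integral. Integrate by parts with u = cos(4*s), dv = exp(s) ds, so v = exp(s): I = exp(s)*cos(4*s) + 4·∫ exp(s)*sin(4*s) ds.
Apply parts again with u = sin(4*s), dv = exp(s) ds: ∫ exp(s)*sin(4*s) ds = exp(s)*sin(4*s) − 4·I. Substituting back brings back I: I = 4*exp(s)*sin(4*s) + exp(s)*cos(4*s) − 16·I.
Solving for I: (1 + 16)·I equals the remaining terms, so I = (1/17)·(4*exp(s)*sin(4*s) + exp(s)*cos(4*s)).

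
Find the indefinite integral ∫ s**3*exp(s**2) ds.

Let u = s², du = 2s ds; rewrite as (1/2)∫ u^1·exp(1u) du.
Now integrate by parts 1 time.

(s**2 - 1)*exp(s**2)/2 + C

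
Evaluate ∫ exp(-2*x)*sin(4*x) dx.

-exp(-2*x)*sin(4*x)/10 - exp(-2*x)*cos(4*x)/5 + C

Let I denote the integral. Integrate by parts with u = sin(4*x), dv = exp(-2*x) dx, so v = -exp(-2*x)/2: I = -exp(-2*x)*sin(4*x)/2 + 2·∫ exp(-2*x)*cos(4*x) dx.
Apply parts again with u = cos(4*x), dv = exp(-2*x) dx: ∫ exp(-2*x)*cos(4*x) dx = -exp(-2*x)*cos(4*x)/2 − 2·I. Substituting back brings back I: I = -exp(-2*x)*sin(4*x)/2 - exp(-2*x)*cos(4*x) − 4·I.
Solving for I: (1 + 4)·I equals the remaining terms, so I = (1/5)·(-exp(-2*x)*sin(4*x)/2 - exp(-2*x)*cos(4*x)).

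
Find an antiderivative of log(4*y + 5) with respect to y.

Use integration by parts with u = log(4*y + 5), dv = dy.
Then du = 4/(4*y + 5) dy and v = y.

y*log(4*y + 5) - y + 5*log(4*y + 5)/4 + C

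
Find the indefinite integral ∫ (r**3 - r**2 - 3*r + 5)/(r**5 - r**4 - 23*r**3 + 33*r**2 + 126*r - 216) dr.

Factor the denominator: (r - 3)**2*(r - 2)*(r + 3)*(r + 4).
Partial-fraction decomposition: -3/(14*(r + 4)) + 11/(90*(r + 3)) + 1/(10*(r - 2)) - 1/(126*(r - 3)) + 1/(3*(r - 3)**2).
Integrate each term; A/(r−a) gives A·log|r−a|; A/(r−a)² gives −A/(r−a).

-log(r - 3)/126 + log(r - 2)/10 + 11*log(r + 3)/90 - 3*log(r + 4)/14 - 1/(3*r - 9) + C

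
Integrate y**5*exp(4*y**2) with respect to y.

(8*y**4 - 4*y**2 + 1)*exp(4*y**2)/64 + C

Let u = y², du = 2y dy; rewrite as (1/2)∫ u^2·exp(4u) du.
Now integrate by parts 2 times.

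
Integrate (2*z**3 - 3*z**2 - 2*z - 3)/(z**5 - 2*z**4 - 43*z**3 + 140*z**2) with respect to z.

-409*log(z)/19600 + 27*log(z - 5)/50 - 69*log(z - 4)/176 - 137*log(z + 7)/1078 + 3/(140*z) + C

Factor the denominator: z**2*(z - 5)*(z - 4)*(z + 7).
Partial-fraction decomposition: -137/(1078*(z + 7)) - 69/(176*(z - 4)) + 27/(50*(z - 5)) - 409/(19600*z) - 3/(140*z**2).
Integrate each term; A/(z−a) gives A·log|z−a|; A/(z−a)² gives −A/(z−a).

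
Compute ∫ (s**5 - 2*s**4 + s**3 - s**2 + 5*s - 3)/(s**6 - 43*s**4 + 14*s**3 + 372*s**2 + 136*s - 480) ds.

Factor the denominator: (s - 5)*(s - 4)*(s - 1)*(s + 2)**2*(s + 6).
Partial-fraction decomposition: 10653/(12320*(s + 6)) - 3641/(14112*(s + 2)) + 89/(504*(s + 2)**2) + 1/(756*(s - 1)) - 577/(1080*(s - 4)) + 1997/(2156*(s - 5)).
Integrate each term; A/(s−a) gives A·log|s−a|; A/(s−a)² gives −A/(s−a).

1997*log(s - 5)/2156 - 577*log(s - 4)/1080 + log(s - 1)/756 - 3641*log(s + 2)/14112 + 10653*log(s + 6)/12320 - 89/(504*s + 1008) + C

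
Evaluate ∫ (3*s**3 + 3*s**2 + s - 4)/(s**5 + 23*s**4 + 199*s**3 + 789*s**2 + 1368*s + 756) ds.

Factor the denominator: (s + 1)*(s + 3)*(s + 6)**2*(s + 7).
Partial-fraction decomposition: -893/(24*(s + 7)) + 1637/(45*(s + 6)) - 110/(3*(s + 6)**2) + 61/(72*(s + 3)) - 1/(60*(s + 1)).
Integrate each term; A/(s−a) gives A·log|s−a|; A/(s−a)² gives −A/(s−a).

-log(s + 1)/60 + 61*log(s + 3)/72 + 1637*log(s + 6)/45 - 893*log(s + 7)/24 + 110/(3*s + 18) + C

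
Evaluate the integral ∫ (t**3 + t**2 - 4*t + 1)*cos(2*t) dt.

Use integration by parts with u = t**3 + t**2 - 4*t + 1, dv = cos(2*t) dt, so v = sin(2*t)/2.
Apply parts 3 times (tabular method): alternate signs, differentiate u down to 0, integrate dv up.

t**3*sin(2*t)/2 + t**2*sin(2*t)/2 + 3*t**2*cos(2*t)/4 - 11*t*sin(2*t)/4 + t*cos(2*t)/2 + sin(2*t)/4 - 11*cos(2*t)/8 + C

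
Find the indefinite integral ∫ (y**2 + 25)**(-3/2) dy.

Substitute y = 5·tan(θ), so dy = 5·sec(θ)^2 dθ and the radical becomes sqrt(y**2 + 25) = 5·sec(θ) by the Pythagorean identity.
Integrate the resulting trig expression in θ, then back-substitute tan(θ) = y/5, sec(θ) = sqrt(y**2 + 25)/5 (absorbing any constant into C).

y/(25*sqrt(y**2 + 25)) + C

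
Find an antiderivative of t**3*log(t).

t**4*log(t)/4 - t**4/16 + C

Use integration by parts with u = log(t), dv = t**3 dt.
Then du = 1/t dt and v = t**4/4.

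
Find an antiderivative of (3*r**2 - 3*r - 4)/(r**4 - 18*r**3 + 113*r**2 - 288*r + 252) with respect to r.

61*log(r - 7)/10 - 43*log(r - 6)/6 + 7*log(r - 3)/6 - log(r - 2)/10 + C

Factor the denominator: (r - 7)*(r - 6)*(r - 3)*(r - 2).
Partial-fraction decomposition: -1/(10*(r - 2)) + 7/(6*(r - 3)) - 43/(6*(r - 6)) + 61/(10*(r - 7)).
Integrate each term: A/(r−a) contributes A·log|r−a|.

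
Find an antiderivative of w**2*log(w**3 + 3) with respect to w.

w**3*log(w**3 + 3)/3 - w**3/3 + log(w**3 + 3) + C

Let u = w**3 + 3, so du = (3*w**2) dw.
The integral becomes (1/3)·∫ log(u) du; integrate by parts with u′=log(u), dv′=du.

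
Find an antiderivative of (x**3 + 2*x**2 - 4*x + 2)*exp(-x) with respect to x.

Use integration by parts with u = x**3 + 2*x**2 - 4*x + 2, dv = exp(-x) dx, so v = -exp(-x).
Apply parts 3 times (tabular method): alternate signs, differentiate u down to 0, integrate dv up.

(-x**3 - 5*x**2 - 6*x - 8)*exp(-x) + C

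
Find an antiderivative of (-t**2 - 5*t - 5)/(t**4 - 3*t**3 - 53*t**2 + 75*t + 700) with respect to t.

Factor the denominator: (t - 7)*(t - 5)*(t + 4)*(t + 5).
Partial-fraction decomposition: 1/(24*(t + 5)) - 1/(99*(t + 4)) + 11/(36*(t - 5)) - 89/(264*(t - 7)).
Integrate each term: A/(t−a) contributes A·log|t−a|.

-89*log(t - 7)/264 + 11*log(t - 5)/36 - log(t + 4)/99 + log(t + 5)/24 + C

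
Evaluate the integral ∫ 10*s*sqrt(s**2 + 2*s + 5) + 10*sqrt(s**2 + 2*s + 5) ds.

10*(s**2 + 2*s + 5)**(3/2)/3 + C

Let u = s**2 + 2*s + 5, so du = (2*s + 2) ds.
Rewriting, the integral becomes 5·∫ √u du = 5·(2/3)u^(3/2).
Substituting back, u = s**2 + 2*s + 5.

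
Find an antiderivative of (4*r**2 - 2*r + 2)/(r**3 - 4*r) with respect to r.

-log(r)/2 + 7*log(r - 2)/4 + 11*log(r + 2)/4 + C

Factor the denominator: r*(r - 2)*(r + 2).
Partial-fraction decomposition: 11/(4*(r + 2)) + 7/(4*(r - 2)) - 1/(2*r).
Integrate each term: A/(r−a) contributes A·log|r−a|.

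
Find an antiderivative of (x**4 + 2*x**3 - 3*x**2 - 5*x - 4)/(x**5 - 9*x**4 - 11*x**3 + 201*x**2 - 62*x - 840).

967*log(x - 7)/264 - 257*log(x - 5)/84 + 89*log(x - 3)/280 + log(x + 2)/105 + 16*log(x + 4)/231 + C

Factor the denominator: (x - 7)*(x - 5)*(x - 3)*(x + 2)*(x + 4).
Partial-fraction decomposition: 16/(231*(x + 4)) + 1/(105*(x + 2)) + 89/(280*(x - 3)) - 257/(84*(x - 5)) + 967/(264*(x - 7)).
Integrate each term: A/(x−a) contributes A·log|x−a|.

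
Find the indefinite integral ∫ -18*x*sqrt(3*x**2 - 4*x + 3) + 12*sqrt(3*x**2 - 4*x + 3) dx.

Let u = 3*x**2 - 4*x + 3, so du = (6*x - 4) dx.
Rewriting, the integral becomes -3·∫ √u du = -3·(2/3)u^(3/2).
Substituting back, u = 3*x**2 - 4*x + 3.

-2*(3*x**2 - 4*x + 3)**(3/2) + C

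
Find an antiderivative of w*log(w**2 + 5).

Let u = w**2 + 5, so du = (2*w) dw.
The integral becomes (1/2)·∫ log(u) du; integrate by parts with u′=log(u), dv′=du.

w**2*log(w**2 + 5)/2 - w**2/2 + 5*log(w**2 + 5)/2 + C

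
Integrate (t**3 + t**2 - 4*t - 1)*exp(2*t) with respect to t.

(4*t**3 - 2*t**2 - 14*t + 3)*exp(2*t)/8 + C

Use integration by parts with u = t**3 + t**2 - 4*t - 1, dv = exp(2*t) dt, so v = exp(2*t)/2.
Apply parts 3 times (tabular method): alternate signs, differentiate u down to 0, integrate dv up.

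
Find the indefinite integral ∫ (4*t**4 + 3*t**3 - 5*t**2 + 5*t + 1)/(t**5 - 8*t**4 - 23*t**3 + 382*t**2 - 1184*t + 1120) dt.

Factor the denominator: (t - 5)*(t - 4)**2*(t - 2)*(t + 7).
Partial-fraction decomposition: 2074/(3267*(t + 7)) - 79/(108*(t - 2)) - 35339/(484*(t - 4)) - 1157/(22*(t - 4)**2) + 694/(9*(t - 5)).
Integrate each term; A/(t−a) gives A·log|t−a|; A/(t−a)² gives −A/(t−a).

694*log(t - 5)/9 - 35339*log(t - 4)/484 - 79*log(t - 2)/108 + 2074*log(t + 7)/3267 + 1157/(22*t - 88) + C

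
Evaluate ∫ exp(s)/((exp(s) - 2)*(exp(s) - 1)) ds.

Let u = e^s, du = e^s ds.
The integral becomes ∫ du/((u-1)(u-2)); decompose into partial fractions.

log(exp(s) - 2) - log(exp(s) - 1) + C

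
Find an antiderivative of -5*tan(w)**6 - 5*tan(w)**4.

-tan(w)**5 + C

Let u = tan(w), so du = (tan(w)**2 + 1) dw.
Rewriting, the integral becomes -5·∫ u^4 du = -5·u^5/5.
Substituting back, u = tan(w).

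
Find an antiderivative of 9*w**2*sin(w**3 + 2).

-3*cos(w**3 + 2) + C

Let u = w**3 + 2, so du = (3*w**2) dw.
Rewriting, the integral becomes 3·∫ sin(u) du = 3·-cos(u).
Substituting back, u = w**3 + 2.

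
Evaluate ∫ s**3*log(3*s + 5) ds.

s**4*log(3*s + 5)/4 - s**4/16 + 5*s**3/36 - 25*s**2/72 + 125*s/108 - 625*log(3*s + 5)/324 + C

Use integration by parts with u = log(3*s + 5), dv = s**3 ds.
Then du = 3/(3*s + 5) ds and v = s**4/4.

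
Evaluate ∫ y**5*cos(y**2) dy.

Let u = y², du = 2y dy; rewrite as (1/2)∫ u^2·cos(1u) du.
Now integrate by parts 2 times.

y**4*sin(y**2)/2 + y**2*cos(y**2) - sin(y**2) + C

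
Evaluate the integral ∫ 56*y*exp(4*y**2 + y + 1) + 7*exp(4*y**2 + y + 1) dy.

7*exp(4*y**2 + y + 1) + C

Let u = 4*y**2 + y + 1, so du = (8*y + 1) dy.
Rewriting, the integral becomes 7·∫ e^u du = 7·e^u.
Substituting back, u = 4*y**2 + y + 1.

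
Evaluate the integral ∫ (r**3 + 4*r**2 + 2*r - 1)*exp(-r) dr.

Use integration by parts with u = r**3 + 4*r**2 + 2*r - 1, dv = exp(-r) dr, so v = -exp(-r).
Apply parts 3 times (tabular method): alternate signs, differentiate u down to 0, integrate dv up.

(-r**3 - 7*r**2 - 16*r - 15)*exp(-r) + C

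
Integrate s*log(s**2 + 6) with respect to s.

Let u = s**2 + 6, so du = (2*s) ds.
The integral becomes (1/2)·∫ log(u) du; integrate by parts with u′=log(u), dv′=du.

s**2*log(s**2 + 6)/2 - s**2/2 + 3*log(s**2 + 6) + C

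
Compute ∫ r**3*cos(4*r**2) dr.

r**2*sin(4*r**2)/8 + cos(4*r**2)/32 + C

Let u = r², du = 2r dr; rewrite as (1/2)∫ u^1·cos(4u) du.
Now integrate by parts 1 time.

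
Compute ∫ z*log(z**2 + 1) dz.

Let u = z**2 + 1, so du = (2*z) dz.
The integral becomes (1/2)·∫ log(u) du; integrate by parts with u′=log(u), dv′=du.

z**2*log(z**2 + 1)/2 - z**2/2 + log(z**2 + 1)/2 + C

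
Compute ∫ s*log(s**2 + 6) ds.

s**2*log(s**2 + 6)/2 - s**2/2 + 3*log(s**2 + 6) + C

Let u = s**2 + 6, so du = (2*s) ds.
The integral becomes (1/2)·∫ log(u) du; integrate by parts with u′=log(u), dv′=du.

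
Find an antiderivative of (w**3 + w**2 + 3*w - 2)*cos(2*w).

w**3*sin(2*w)/2 + w**2*sin(2*w)/2 + 3*w**2*cos(2*w)/4 + 3*w*sin(2*w)/4 + w*cos(2*w)/2 - 5*sin(2*w)/4 + 3*cos(2*w)/8 + C

Use integration by parts with u = w**3 + w**2 + 3*w - 2, dv = cos(2*w) dw, so v = sin(2*w)/2.
Apply parts 3 times (tabular method): alternate signs, differentiate u down to 0, integrate dv up.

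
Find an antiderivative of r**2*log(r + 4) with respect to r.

Use integration by parts with u = log(r + 4), dv = r**2 dr.
Then du = 1/(r + 4) dr and v = r**3/3.

r**3*log(r + 4)/3 - r**3/9 + 2*r**2/3 - 16*r/3 + 64*log(r + 4)/3 + C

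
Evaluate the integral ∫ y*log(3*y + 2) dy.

Use integration by parts with u = log(3*y + 2), dv = y dy.
Then du = 3/(3*y + 2) dy and v = y**2/2.

y**2*log(3*y + 2)/2 - y**2/4 + y/3 - 2*log(3*y + 2)/9 + C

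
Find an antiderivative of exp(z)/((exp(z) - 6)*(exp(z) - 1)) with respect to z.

log(exp(z) - 6)/5 - log(exp(z) - 1)/5 + C

Let u = e^z, du = e^z dz.
The integral becomes ∫ du/((u-6)(u-1)); decompose into partial fractions.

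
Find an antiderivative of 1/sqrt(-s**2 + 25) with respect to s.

Substitute s = 5·sin(θ), so ds = 5·cos(θ) dθ and the radical becomes sqrt(-s**2 + 25) = 5·cos(θ) by the Pythagorean identity.
Integrate the resulting trig expression in θ, then back-substitute θ = asin(s/5), sin(θ) = s/5, cos(θ) = sqrt(-s**2 + 25)/5 (absorbing any constant into C).

asin(s/5) + C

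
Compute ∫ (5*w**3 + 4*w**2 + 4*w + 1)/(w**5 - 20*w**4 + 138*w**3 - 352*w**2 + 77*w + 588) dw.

-3475*log(w - 7)/576 + 401*log(w - 4)/45 - 23*log(w - 3)/8 - log(w + 1)/320 - 485/(24*w - 168) + C

Factor the denominator: (w - 7)**2*(w - 4)*(w - 3)*(w + 1).
Partial-fraction decomposition: -1/(320*(w + 1)) - 23/(8*(w - 3)) + 401/(45*(w - 4)) - 3475/(576*(w - 7)) + 485/(24*(w - 7)**2).
Integrate each term; A/(w−a) gives A·log|w−a|; A/(w−a)² gives −A/(w−a).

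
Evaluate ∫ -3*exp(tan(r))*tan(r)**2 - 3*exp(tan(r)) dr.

-3*exp(tan(r)) + C

Let u = tan(r), so du = (tan(r)**2 + 1) dr.
Rewriting, the integral becomes -3·∫ e^u du = -3·e^u.
Substituting back, u = tan(r).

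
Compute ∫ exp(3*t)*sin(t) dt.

Let I denote the integral. Integrate by parts with u = sin(t), dv = exp(3*t) dt, so v = exp(3*t)/3: I = exp(3*t)*sin(t)/3 − (1/3)·∫ exp(3*t)*cos(t) dt.
Apply parts again with u = cos(t), dv = exp(3*t) dt: ∫ exp(3*t)*cos(t) dt = exp(3*t)*cos(t)/3 + (1/3)·I. Substituting back brings back I: I = exp(3*t)*sin(t)/3 - exp(3*t)*cos(t)/9 − (1/9)·I.
Solving for I: (1 + 1/9)·I equals the remaining terms, so I = (9/10)·(exp(3*t)*sin(t)/3 - exp(3*t)*cos(t)/9).

3*exp(3*t)*sin(t)/10 - exp(3*t)*cos(t)/10 + C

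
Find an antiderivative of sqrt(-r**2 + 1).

r*sqrt(-r**2 + 1)/2 + asin(r)/2 + C

Substitute r = sin(θ), so dr = cos(θ) dθ and the radical becomes sqrt(-r**2 + 1) = cos(θ) by the Pythagorean identity.
Integrate the resulting trig expression in θ, then back-substitute θ = asin(r), sin(θ) = r, cos(θ) = sqrt(-r**2 + 1) (absorbing any constant into C).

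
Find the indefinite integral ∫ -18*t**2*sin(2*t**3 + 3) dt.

3*cos(2*t**3 + 3) + C

Let u = 2*t**3 + 3, so du = (6*t**2) dt.
Rewriting, the integral becomes -3·∫ sin(u) du = -3·-cos(u).
Substituting back, u = 2*t**3 + 3.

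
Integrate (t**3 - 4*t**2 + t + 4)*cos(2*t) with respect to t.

t**3*sin(2*t)/2 - 2*t**2*sin(2*t) + 3*t**2*cos(2*t)/4 - t*sin(2*t)/4 - 2*t*cos(2*t) + 3*sin(2*t) - cos(2*t)/8 + C

Use integration by parts with u = t**3 - 4*t**2 + t + 4, dv = cos(2*t) dt, so v = sin(2*t)/2.
Apply parts 3 times (tabular method): alternate signs, differentiate u down to 0, integrate dv up.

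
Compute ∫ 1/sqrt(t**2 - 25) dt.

Substitute t = 5·sec(θ), so dt = 5·sec(θ)*tan(θ) dθ and the radical becomes sqrt(t**2 - 25) = 5·tan(θ) by the Pythagorean identity.
Integrate the resulting trig expression in θ, then back-substitute sec(θ) = t/5, tan(θ) = sqrt(t**2 - 25)/5 (absorbing any constant into C).

log(t + sqrt(t**2 - 25)) + C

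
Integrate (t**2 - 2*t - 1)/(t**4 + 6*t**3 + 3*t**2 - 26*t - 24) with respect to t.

-log(t - 2)/90 - log(t + 1)/9 + 7*log(t + 3)/5 - 23*log(t + 4)/18 + C

Factor the denominator: (t - 2)*(t + 1)*(t + 3)*(t + 4).
Partial-fraction decomposition: -23/(18*(t + 4)) + 7/(5*(t + 3)) - 1/(9*(t + 1)) - 1/(90*(t - 2)).
Integrate each term: A/(t−a) contributes A·log|t−a|.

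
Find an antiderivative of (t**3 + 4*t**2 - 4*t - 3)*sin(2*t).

Use integration by parts with u = t**3 + 4*t**2 - 4*t - 3, dv = sin(2*t) dt, so v = -cos(2*t)/2.
Apply parts 3 times (tabular method): alternate signs, differentiate u down to 0, integrate dv up.

-t**3*cos(2*t)/2 + 3*t**2*sin(2*t)/4 - 2*t**2*cos(2*t) + 2*t*sin(2*t) + 11*t*cos(2*t)/4 - 11*sin(2*t)/8 + 5*cos(2*t)/2 + C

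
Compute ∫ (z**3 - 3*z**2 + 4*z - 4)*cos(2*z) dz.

z**3*sin(2*z)/2 - 3*z**2*sin(2*z)/2 + 3*z**2*cos(2*z)/4 + 5*z*sin(2*z)/4 - 3*z*cos(2*z)/2 - 5*sin(2*z)/4 + 5*cos(2*z)/8 + C

Use integration by parts with u = z**3 - 3*z**2 + 4*z - 4, dv = cos(2*z) dz, so v = sin(2*z)/2.
Apply parts 3 times (tabular method): alternate signs, differentiate u down to 0, integrate dv up.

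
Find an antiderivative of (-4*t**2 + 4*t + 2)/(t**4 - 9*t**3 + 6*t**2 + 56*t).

log(t)/28 - 166*log(t - 7)/189 + 23*log(t - 4)/36 + 11*log(t + 2)/54 + C

Factor the denominator: t*(t - 7)*(t - 4)*(t + 2).
Partial-fraction decomposition: 11/(54*(t + 2)) + 23/(36*(t - 4)) - 166/(189*(t - 7)) + 1/(28*t).
Integrate each term: A/(t−a) contributes A·log|t−a|.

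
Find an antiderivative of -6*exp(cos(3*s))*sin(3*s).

Let u = cos(3*s), so du = (-3*sin(3*s)) ds.
Rewriting, the integral becomes 2·∫ e^u du = 2·e^u.
Substituting back, u = cos(3*s).

2*exp(cos(3*s)) + C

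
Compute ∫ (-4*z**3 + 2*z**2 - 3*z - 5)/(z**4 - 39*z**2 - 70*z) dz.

Factor the denominator: z*(z - 7)*(z + 2)*(z + 5).
Partial-fraction decomposition: -28/(9*(z + 5)) + 41/(54*(z + 2)) - 325/(189*(z - 7)) + 1/(14*z).
Integrate each term: A/(z−a) contributes A·log|z−a|.

log(z)/14 - 325*log(z - 7)/189 + 41*log(z + 2)/54 - 28*log(z + 5)/9 + C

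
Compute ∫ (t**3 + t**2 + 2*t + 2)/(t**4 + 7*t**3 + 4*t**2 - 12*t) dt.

Factor the denominator: t*(t - 1)*(t + 2)*(t + 6).
Partial-fraction decomposition: 95/(84*(t + 6)) - 1/(4*(t + 2)) + 2/(7*(t - 1)) - 1/(6*t).
Integrate each term: A/(t−a) contributes A·log|t−a|.

-log(t)/6 + 2*log(t - 1)/7 - log(t + 2)/4 + 95*log(t + 6)/84 + C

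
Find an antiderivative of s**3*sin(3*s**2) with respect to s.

-s**2*cos(3*s**2)/6 + sin(3*s**2)/18 + C

Let u = s², du = 2s ds; rewrite as (1/2)∫ u^1·sin(3u) du.
Now integrate by parts 1 time.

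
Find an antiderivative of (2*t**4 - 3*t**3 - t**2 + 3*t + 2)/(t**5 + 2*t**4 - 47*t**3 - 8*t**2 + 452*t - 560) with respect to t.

289*log(t - 5)/324 - 83*log(t - 2)/486 - 113*log(t + 4)/162 + 1921*log(t + 7)/972 + 2/(27*t - 54) + C

Factor the denominator: (t - 5)*(t - 2)**2*(t + 4)*(t + 7).
Partial-fraction decomposition: 1921/(972*(t + 7)) - 113/(162*(t + 4)) - 83/(486*(t - 2)) - 2/(27*(t - 2)**2) + 289/(324*(t - 5)).
Integrate each term; A/(t−a) gives A·log|t−a|; A/(t−a)² gives −A/(t−a).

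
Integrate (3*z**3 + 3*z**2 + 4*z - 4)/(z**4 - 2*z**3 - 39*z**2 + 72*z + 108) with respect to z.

Factor the denominator: (z - 6)*(z - 3)*(z + 1)*(z + 6).
Partial-fraction decomposition: 142/(135*(z + 6)) - 2/(35*(z + 1)) - 29/(27*(z - 3)) + 194/(63*(z - 6)).
Integrate each term: A/(z−a) contributes A·log|z−a|.

194*log(z - 6)/63 - 29*log(z - 3)/27 - 2*log(z + 1)/35 + 142*log(z + 6)/135 + C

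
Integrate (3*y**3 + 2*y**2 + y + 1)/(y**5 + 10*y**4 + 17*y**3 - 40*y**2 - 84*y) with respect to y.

Factor the denominator: y*(y - 2)*(y + 2)*(y + 3)*(y + 7).
Partial-fraction decomposition: -937/(1260*(y + 7)) + 13/(12*(y + 3)) - 17/(40*(y + 2)) + 7/(72*(y - 2)) - 1/(84*y).
Integrate each term: A/(y−a) contributes A·log|y−a|.

-log(y)/84 + 7*log(y - 2)/72 - 17*log(y + 2)/40 + 13*log(y + 3)/12 - 937*log(y + 7)/1260 + C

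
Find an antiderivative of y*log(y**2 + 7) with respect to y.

Let u = y**2 + 7, so du = (2*y) dy.
The integral becomes (1/2)·∫ log(u) du; integrate by parts with u′=log(u), dv′=du.

y**2*log(y**2 + 7)/2 - y**2/2 + 7*log(y**2 + 7)/2 + C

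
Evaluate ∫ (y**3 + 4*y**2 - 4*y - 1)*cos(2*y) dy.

Use integration by parts with u = y**3 + 4*y**2 - 4*y - 1, dv = cos(2*y) dy, so v = sin(2*y)/2.
Apply parts 3 times (tabular method): alternate signs, differentiate u down to 0, integrate dv up.

y**3*sin(2*y)/2 + 2*y**2*sin(2*y) + 3*y**2*cos(2*y)/4 - 11*y*sin(2*y)/4 + 2*y*cos(2*y) - 3*sin(2*y)/2 - 11*cos(2*y)/8 + C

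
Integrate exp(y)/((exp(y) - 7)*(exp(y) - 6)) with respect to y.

log(exp(y) - 7) - log(exp(y) - 6) + C

Let u = e^y, du = e^y dy.
The integral becomes ∫ du/((u-6)(u-7)); decompose into partial fractions.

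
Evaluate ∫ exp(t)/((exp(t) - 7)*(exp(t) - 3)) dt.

log(exp(t) - 7)/4 - log(exp(t) - 3)/4 + C

Let u = e^t, du = e^t dt.
The integral becomes ∫ du/((u-7)(u-3)); decompose into partial fractions.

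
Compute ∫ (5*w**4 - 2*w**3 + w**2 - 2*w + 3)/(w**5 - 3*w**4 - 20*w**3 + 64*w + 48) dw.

Factor the denominator: (w - 6)*(w - 2)*(w + 1)*(w + 2)**2.
Partial-fraction decomposition: 343/(256*(w + 2)) - 107/(32*(w + 2)**2) + 13/(21*(w + 1)) - 67/(192*(w - 2)) + 6075/(1792*(w - 6)).
Integrate each term; A/(w−a) gives A·log|w−a|; A/(w−a)² gives −A/(w−a).

6075*log(w - 6)/1792 - 67*log(w - 2)/192 + 13*log(w + 1)/21 + 343*log(w + 2)/256 + 107/(32*w + 64) + C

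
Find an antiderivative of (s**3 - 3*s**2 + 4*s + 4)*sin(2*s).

Use integration by parts with u = s**3 - 3*s**2 + 4*s + 4, dv = sin(2*s) ds, so v = -cos(2*s)/2.
Apply parts 3 times (tabular method): alternate signs, differentiate u down to 0, integrate dv up.

-s**3*cos(2*s)/2 + 3*s**2*sin(2*s)/4 + 3*s**2*cos(2*s)/2 - 3*s*sin(2*s)/2 - 5*s*cos(2*s)/4 + 5*sin(2*s)/8 - 11*cos(2*s)/4 + C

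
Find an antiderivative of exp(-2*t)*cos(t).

exp(-2*t)*sin(t)/5 - 2*exp(-2*t)*cos(t)/5 + C

Let I denote the integral. Integrate by parts with u = cos(t), dv = exp(-2*t) dt, so v = -exp(-2*t)/2: I = -exp(-2*t)*cos(t)/2 − (1/2)·∫ exp(-2*t)*sin(t) dt.
Apply parts again with u = sin(t), dv = exp(-2*t) dt: ∫ exp(-2*t)*sin(t) dt = -exp(-2*t)*sin(t)/2 + (1/2)·I. Substituting back brings back I: I = exp(-2*t)*sin(t)/4 - exp(-2*t)*cos(t)/2 − (1/4)·I.
Solving for I: (1 + 1/4)·I equals the remaining terms, so I = (4/5)·(exp(-2*t)*sin(t)/4 - exp(-2*t)*cos(t)/2).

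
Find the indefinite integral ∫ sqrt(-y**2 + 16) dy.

y*sqrt(-y**2 + 16)/2 + 8*asin(y/4) + C

Substitute y = 4·sin(θ), so dy = 4·cos(θ) dθ and the radical becomes sqrt(-y**2 + 16) = 4·cos(θ) by the Pythagorean identity.
Integrate the resulting trig expression in θ, then back-substitute θ = asin(y/4), sin(θ) = y/4, cos(θ) = sqrt(-y**2 + 16)/4 (absorbing any constant into C).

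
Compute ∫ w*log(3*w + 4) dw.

Use integration by parts with u = log(3*w + 4), dv = w dw.
Then du = 3/(3*w + 4) dw and v = w**2/2.

w**2*log(3*w + 4)/2 - w**2/4 + 2*w/3 - 8*log(3*w + 4)/9 + C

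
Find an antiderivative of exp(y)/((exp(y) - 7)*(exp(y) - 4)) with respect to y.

log(exp(y) - 7)/3 - log(exp(y) - 4)/3 + C

Let u = e^y, du = e^y dy.
The integral becomes ∫ du/((u-4)(u-7)); decompose into partial fractions.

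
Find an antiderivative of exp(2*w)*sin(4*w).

Let I denote the integral. Integrate by parts with u = sin(4*w), dv = exp(2*w) dw, so v = exp(2*w)/2: I = exp(2*w)*sin(4*w)/2 − 2·∫ exp(2*w)*cos(4*w) dw.
Apply parts again with u = cos(4*w), dv = exp(2*w) dw: ∫ exp(2*w)*cos(4*w) dw = exp(2*w)*cos(4*w)/2 + 2·I. Substituting back brings back I: I = exp(2*w)*sin(4*w)/2 - exp(2*w)*cos(4*w) − 4·I.
Solving for I: (1 + 4)·I equals the remaining terms, so I = (1/5)·(exp(2*w)*sin(4*w)/2 - exp(2*w)*cos(4*w)).

exp(2*w)*sin(4*w)/10 - exp(2*w)*cos(4*w)/5 + C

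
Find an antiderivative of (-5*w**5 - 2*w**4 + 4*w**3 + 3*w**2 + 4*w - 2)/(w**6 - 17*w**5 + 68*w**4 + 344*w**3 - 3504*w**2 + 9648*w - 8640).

121661*log(w - 6)/288 - 16282*log(w - 5)/33 + 2657*log(w - 4)/40 - 71*log(w - 2)/384 - 17753*log(w + 6)/63360 + 20239/(48*w - 288) + C

Factor the denominator: (w - 6)**2*(w - 5)*(w - 4)*(w - 2)*(w + 6).
Partial-fraction decomposition: -17753/(63360*(w + 6)) - 71/(384*(w - 2)) + 2657/(40*(w - 4)) - 16282/(33*(w - 5)) + 121661/(288*(w - 6)) - 20239/(48*(w - 6)**2).
Integrate each term; A/(w−a) gives A·log|w−a|; A/(w−a)² gives −A/(w−a).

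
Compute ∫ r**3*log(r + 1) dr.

Use integration by parts with u = log(r + 1), dv = r**3 dr.
Then du = 1/(r + 1) dr and v = r**4/4.

r**4*log(r + 1)/4 - r**4/16 + r**3/12 - r**2/8 + r/4 - log(r + 1)/4 + C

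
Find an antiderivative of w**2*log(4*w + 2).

w**3*log(4*w + 2)/3 - w**3/9 + w**2/12 - w/12 + log(2*w + 1)/24 + C

Use integration by parts with u = log(4*w + 2), dv = w**2 dw.
Then du = 4/(4*w + 2) dw and v = w**3/3.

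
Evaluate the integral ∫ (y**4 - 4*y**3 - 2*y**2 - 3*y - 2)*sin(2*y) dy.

-y**4*cos(2*y)/2 + y**3*sin(2*y) + 2*y**3*cos(2*y) - 3*y**2*sin(2*y) + 5*y**2*cos(2*y)/2 - 5*y*sin(2*y)/2 - 3*y*cos(2*y)/2 + 3*sin(2*y)/4 - cos(2*y)/4 + C

Use integration by parts with u = y**4 - 4*y**3 - 2*y**2 - 3*y - 2, dv = sin(2*y) dy, so v = -cos(2*y)/2.
Apply parts 4 times (tabular method): alternate signs, differentiate u down to 0, integrate dv up.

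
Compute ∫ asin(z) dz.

z*asin(z) + sqrt(-z**2 + 1) + C

Use integration by parts with u = arcsin(z), dv = dz.
Then du = 1/sqrt(-z**2 + 1) dz.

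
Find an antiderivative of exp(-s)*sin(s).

-exp(-s)*sin(s)/2 - exp(-s)*cos(s)/2 + C

Let I denote the integral. Integrate by parts with u = sin(s), dv = exp(-s) ds, so v = -exp(-s): I = -exp(-s)*sin(s) + ∫ exp(-s)*cos(s) ds.
Apply parts again with u = cos(s), dv = exp(-s) ds: ∫ exp(-s)*cos(s) ds = -exp(-s)*cos(s) − I. Substituting back brings back I: I = -exp(-s)*sin(s) - exp(-s)*cos(s) − I.
Solving for I: (1 + 1)·I equals the remaining terms, so I = (1/2)·(-exp(-s)*sin(s) - exp(-s)*cos(s)).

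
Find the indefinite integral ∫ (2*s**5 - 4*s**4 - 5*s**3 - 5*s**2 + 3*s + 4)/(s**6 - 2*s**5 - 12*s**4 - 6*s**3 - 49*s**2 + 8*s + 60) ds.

Factor the denominator: (s - 5)*(s - 1)*(s + 1)*(s + 3)*(s**2 + 4).
Partial-fraction decomposition: (225*s - 64)/(377*(s**2 + 4)) + 725/(832*(s + 3)) - 1/(24*(s + 1)) + 1/(32*(s - 1)) + 3019/(5568*(s - 5)).
Integrate each term; A/(s−a) gives A·log|s−a|; the (Bs+D)/(s²+p²) term gives a log and an atan.

3019*log(s - 5)/5568 + log(s - 1)/32 - log(s + 1)/24 + 725*log(s + 3)/832 + 225*log(s**2 + 4)/754 - 32*atan(s/2)/377 + C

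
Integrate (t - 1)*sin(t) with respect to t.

-t*cos(t) + sin(t) + cos(t) + C

Use integration by parts with u = t - 1, dv = sin(t) dt, so v = -cos(t).
Apply parts 1 times (tabular method): alternate signs, differentiate u down to 0, integrate dv up.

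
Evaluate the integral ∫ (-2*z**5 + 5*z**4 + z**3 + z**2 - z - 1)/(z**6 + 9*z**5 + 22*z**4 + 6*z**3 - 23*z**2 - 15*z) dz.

Factor the denominator: z*(z - 1)*(z + 1)**2*(z + 3)*(z + 5).
Partial-fraction decomposition: -3093/(320*(z + 5)) + 875/(96*(z + 3)) - 99/(64*(z + 1)) + 7/(16*(z + 1)**2) + 1/(32*(z - 1)) + 1/(15*z).
Integrate each term; A/(z−a) gives A·log|z−a|; A/(z−a)² gives −A/(z−a).

log(z)/15 + log(z - 1)/32 - 99*log(z + 1)/64 + 875*log(z + 3)/96 - 3093*log(z + 5)/320 - 7/(16*z + 16) + C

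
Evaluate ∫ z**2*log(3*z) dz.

Use integration by parts with u = log(3*z), dv = z**2 dz.
Then du = 1/z dz and v = z**3/3.

z**3*(log(z) + log(3))/3 - z**3/9 + C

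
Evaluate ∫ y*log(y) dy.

y**2*log(y)/2 - y**2/4 + C

Use integration by parts with u = log(y), dv = y dy.
Then du = 1/y dy and v = y**2/2.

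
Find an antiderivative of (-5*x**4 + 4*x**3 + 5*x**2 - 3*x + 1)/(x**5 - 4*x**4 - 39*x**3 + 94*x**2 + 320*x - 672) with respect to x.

-2602*log(x - 7)/605 + 65*log(x - 3)/49 - 11*log(x - 2)/60 - 131081*log(x + 4)/71148 - 481/(154*x + 616) + C

Factor the denominator: (x - 7)*(x - 3)*(x - 2)*(x + 4)**2.
Partial-fraction decomposition: -131081/(71148*(x + 4)) + 481/(154*(x + 4)**2) - 11/(60*(x - 2)) + 65/(49*(x - 3)) - 2602/(605*(x - 7)).
Integrate each term; A/(x−a) gives A·log|x−a|; A/(x−a)² gives −A/(x−a).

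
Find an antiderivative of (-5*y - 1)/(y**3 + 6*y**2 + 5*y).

-log(y)/5 - log(y + 1) + 6*log(y + 5)/5 + C

Factor the denominator: y*(y + 1)*(y + 5).
Partial-fraction decomposition: 6/(5*(y + 5)) - 1/(y + 1) - 1/(5*y).
Integrate each term: A/(y−a) contributes A·log|y−a|.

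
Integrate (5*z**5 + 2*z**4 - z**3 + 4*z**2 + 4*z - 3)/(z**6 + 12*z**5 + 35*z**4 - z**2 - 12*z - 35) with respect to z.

Factor the denominator: (z - 1)*(z + 1)*(z + 5)*(z + 7)*(z**2 + 1).
Partial-fraction decomposition: -(8*z - 1)/(52*(z**2 + 1)) + 3149/(192*(z + 7)) - 14173/(1248*(z + 5)) + 5/(96*(z + 1)) + 11/(192*(z - 1)).
Integrate each term; A/(z−a) gives A·log|z−a|; the (Bz+D)/(z²+p²) term gives a log and an atan.

11*log(z - 1)/192 + 5*log(z + 1)/96 - 14173*log(z + 5)/1248 + 3149*log(z + 7)/192 - log(z**2 + 1)/13 + atan(z)/52 + C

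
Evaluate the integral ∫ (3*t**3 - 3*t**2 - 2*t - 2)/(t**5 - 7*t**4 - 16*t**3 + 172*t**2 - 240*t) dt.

Factor the denominator: t*(t - 6)*(t - 4)*(t - 2)*(t + 5).
Partial-fraction decomposition: -442/(3465*(t + 5)) + 3/(56*(t - 2)) - 67/(72*(t - 4)) + 263/(264*(t - 6)) + 1/(120*t).
Integrate each term: A/(t−a) contributes A·log|t−a|.

log(t)/120 + 263*log(t - 6)/264 - 67*log(t - 4)/72 + 3*log(t - 2)/56 - 442*log(t + 5)/3465 + C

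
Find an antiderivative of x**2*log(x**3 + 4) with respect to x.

x**3*log(x**3 + 4)/3 - x**3/3 + 4*log(x**3 + 4)/3 + C

Let u = x**3 + 4, so du = (3*x**2) dx.
The integral becomes (1/3)·∫ log(u) du; integrate by parts with u′=log(u), dv′=du.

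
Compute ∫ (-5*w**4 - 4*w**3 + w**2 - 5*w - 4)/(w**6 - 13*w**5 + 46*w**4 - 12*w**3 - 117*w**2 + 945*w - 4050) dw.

-7342*log(w - 6)/405 + 666811*log(w - 5)/36992 + 277*log(w + 3)/10368 + 11839*log(w**2 + 9)/312120 + 6581*atan(w/3)/52020 - 3629/(272*w - 1360) + C

Factor the denominator: (w - 6)*(w - 5)**2*(w + 3)*(w**2 + 9).
Partial-fraction decomposition: (11839*w + 59229)/(156060*(w**2 + 9)) + 277/(10368*(w + 3)) + 666811/(36992*(w - 5)) + 3629/(272*(w - 5)**2) - 7342/(405*(w - 6)).
Integrate each term; A/(w−a) gives A·log|w−a|; the (Bw+D)/(w²+p²) term gives a log and an atan.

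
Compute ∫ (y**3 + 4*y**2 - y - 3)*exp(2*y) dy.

Use integration by parts with u = y**3 + 4*y**2 - y - 3, dv = exp(2*y) dy, so v = exp(2*y)/2.
Apply parts 3 times (tabular method): alternate signs, differentiate u down to 0, integrate dv up.

(4*y**3 + 10*y**2 - 14*y - 5)*exp(2*y)/8 + C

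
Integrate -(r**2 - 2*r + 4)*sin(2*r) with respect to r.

Use integration by parts with u = r**2 - 2*r + 4, dv = -sin(2*r) dr, so v = cos(2*r)/2.
Apply parts 2 times (tabular method): alternate signs, differentiate u down to 0, integrate dv up.

r**2*cos(2*r)/2 - r*sin(2*r)/2 - r*cos(2*r) + sin(2*r)/2 + 7*cos(2*r)/4 + C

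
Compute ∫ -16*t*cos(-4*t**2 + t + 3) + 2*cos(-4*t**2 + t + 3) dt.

2*sin(-4*t**2 + t + 3) + C

Let u = 4*t**2 - t - 3, so du = (8*t - 1) dt.
Rewriting, the integral becomes -2·∫ cos(u) du = -2·sin(u).
Substituting back, u = 4*t**2 - t - 3.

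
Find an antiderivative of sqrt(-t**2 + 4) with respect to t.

Substitute t = 2·sin(θ), so dt = 2·cos(θ) dθ and the radical becomes sqrt(-t**2 + 4) = 2·cos(θ) by the Pythagorean identity.
Integrate the resulting trig expression in θ, then back-substitute θ = asin(t/2), sin(θ) = t/2, cos(θ) = sqrt(-t**2 + 4)/2 (absorbing any constant into C).

t*sqrt(-t**2 + 4)/2 + 2*asin(t/2) + C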